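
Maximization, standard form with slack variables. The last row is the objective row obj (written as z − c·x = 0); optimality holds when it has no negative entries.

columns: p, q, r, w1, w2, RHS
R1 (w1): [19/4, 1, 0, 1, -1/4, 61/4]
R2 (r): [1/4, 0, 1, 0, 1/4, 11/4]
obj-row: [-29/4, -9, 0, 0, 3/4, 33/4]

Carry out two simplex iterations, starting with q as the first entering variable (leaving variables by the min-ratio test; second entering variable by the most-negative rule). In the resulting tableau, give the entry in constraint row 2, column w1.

Ratio test on column q — row 1: (61/4)/1 = 61/4; row 2: entry 0 ≤ 0. Minimum is 61/4 at row 1 (w1 leaves); pivot element 1.
Divide row 1 by 1; eliminate column q from the other rows.
Second iteration: most negative obj-row entry is -3/2 in column w2, so w2 enters.
Ratio test on column w2 — row 1: entry -1/4 ≤ 0; row 2: (11/4)/(1/4) = 11. Minimum is 11 at row 2 (r leaves); pivot element 1/4.
Divide row 2 by 1/4; eliminate column w2 from the other rows.
After both pivots, the entry at constraint row 2, column w1 is 0.

0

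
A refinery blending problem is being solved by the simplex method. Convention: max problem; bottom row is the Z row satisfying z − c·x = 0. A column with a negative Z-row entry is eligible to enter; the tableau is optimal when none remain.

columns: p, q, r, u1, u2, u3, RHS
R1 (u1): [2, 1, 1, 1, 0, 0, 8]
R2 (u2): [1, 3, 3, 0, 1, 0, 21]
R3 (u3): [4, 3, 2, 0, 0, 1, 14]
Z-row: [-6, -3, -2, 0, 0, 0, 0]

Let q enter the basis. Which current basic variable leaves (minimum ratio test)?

Column q entries and ratios — u1: 8/1 = 8; u2: 21/3 = 7; u3: 14/3 = 14/3.
Smallest ratio is 14/3 in the row of u3, so u3 leaves.

u3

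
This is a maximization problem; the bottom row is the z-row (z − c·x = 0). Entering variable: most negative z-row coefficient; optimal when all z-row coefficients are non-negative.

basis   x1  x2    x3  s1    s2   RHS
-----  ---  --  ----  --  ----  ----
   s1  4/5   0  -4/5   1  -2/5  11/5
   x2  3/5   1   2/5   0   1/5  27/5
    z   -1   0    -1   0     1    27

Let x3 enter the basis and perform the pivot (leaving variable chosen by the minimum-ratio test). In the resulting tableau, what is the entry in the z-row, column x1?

Ratio test on column x3 — row 1: entry -4/5 ≤ 0; row 2: (27/5)/(2/5) = 27/2. Minimum is 27/2 at row 2 (x2 leaves); pivot element 2/5.
Divide row 2 by 2/5; eliminate column x3 from the other rows.
z-row update in column x1: -1 − (-1)·(3/2) = 1/2.

1/2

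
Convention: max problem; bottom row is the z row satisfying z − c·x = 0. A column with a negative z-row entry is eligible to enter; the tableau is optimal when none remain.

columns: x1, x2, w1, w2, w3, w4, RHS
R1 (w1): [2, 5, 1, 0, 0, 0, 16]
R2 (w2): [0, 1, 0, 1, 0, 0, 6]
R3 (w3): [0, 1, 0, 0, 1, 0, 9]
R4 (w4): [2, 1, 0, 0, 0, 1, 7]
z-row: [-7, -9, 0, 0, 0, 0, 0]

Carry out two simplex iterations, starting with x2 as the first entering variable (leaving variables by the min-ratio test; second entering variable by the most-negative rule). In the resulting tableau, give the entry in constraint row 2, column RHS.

Ratio test on column x2 — row 1: 16/5 = 16/5; row 2: 6/1 = 6; row 3: 9/1 = 9; row 4: 7/1 = 7. Minimum is 16/5 at row 1 (w1 leaves); pivot element 5.
Divide row 1 by 5; eliminate column x2 from the other rows.
Second iteration: most negative z-row entry is -17/5 in column x1, so x1 enters.
Ratio test on column x1 — row 1: (16/5)/(2/5) = 8; row 2: entry -2/5 ≤ 0; row 3: entry -2/5 ≤ 0; row 4: (19/5)/(8/5) = 19/8. Minimum is 19/8 at row 4 (w4 leaves); pivot element 8/5.
Divide row 4 by 8/5; eliminate column x1 from the other rows.
After both pivots, the entry at constraint row 2, column RHS is 15/4.

15/4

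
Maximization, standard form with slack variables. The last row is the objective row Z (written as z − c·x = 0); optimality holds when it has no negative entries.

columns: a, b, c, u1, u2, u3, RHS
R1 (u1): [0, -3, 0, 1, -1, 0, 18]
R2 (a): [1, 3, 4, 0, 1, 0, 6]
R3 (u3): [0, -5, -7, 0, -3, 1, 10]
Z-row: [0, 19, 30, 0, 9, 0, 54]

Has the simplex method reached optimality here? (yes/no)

yes

Every Z-row coefficient is ≥ 0, so the tableau is optimal.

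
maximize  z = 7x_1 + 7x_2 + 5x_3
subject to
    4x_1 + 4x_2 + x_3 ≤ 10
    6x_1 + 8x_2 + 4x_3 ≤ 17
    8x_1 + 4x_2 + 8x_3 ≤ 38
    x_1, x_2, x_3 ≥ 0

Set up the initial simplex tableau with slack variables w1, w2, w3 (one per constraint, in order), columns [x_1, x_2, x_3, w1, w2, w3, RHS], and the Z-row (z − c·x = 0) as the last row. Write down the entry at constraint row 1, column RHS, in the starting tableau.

10

The RHS of constraint 1 is b_1 = 10.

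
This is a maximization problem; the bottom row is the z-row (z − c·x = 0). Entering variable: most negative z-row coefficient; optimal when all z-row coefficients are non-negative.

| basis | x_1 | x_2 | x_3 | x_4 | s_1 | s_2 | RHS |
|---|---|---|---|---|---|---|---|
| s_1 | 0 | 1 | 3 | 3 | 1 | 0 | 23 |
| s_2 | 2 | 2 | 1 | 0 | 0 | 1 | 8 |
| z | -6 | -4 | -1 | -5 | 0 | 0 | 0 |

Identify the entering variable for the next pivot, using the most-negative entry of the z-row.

x_1

Negative z-row entries: x_1: -6, x_2: -4, x_3: -1, x_4: -5.
The most negative is -6 in column x_1, so x_1 enters.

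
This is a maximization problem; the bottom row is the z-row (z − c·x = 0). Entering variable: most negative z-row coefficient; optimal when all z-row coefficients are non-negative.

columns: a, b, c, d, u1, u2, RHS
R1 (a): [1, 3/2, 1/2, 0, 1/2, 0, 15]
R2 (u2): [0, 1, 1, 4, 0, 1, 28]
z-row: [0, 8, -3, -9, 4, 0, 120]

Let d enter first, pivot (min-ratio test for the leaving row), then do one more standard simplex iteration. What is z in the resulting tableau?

Ratio test on column d — row 1: entry 0 ≤ 0; row 2: 28/4 = 7. Minimum is 7 at row 2 (u2 leaves); pivot element 4.
Pivot on row 2; the z-row RHS becomes 120 − (-9)·7 = 183.
Next entering variable (most negative z-row entry -3/4): c.
Ratio test on column c — row 1: 15/(1/2) = 30; row 2: 7/(1/4) = 28. Minimum is 28 at row 2 (d leaves); pivot element 1/4.
After the second pivot the z-row RHS is 183 − (-3/4)·28 = 204.

204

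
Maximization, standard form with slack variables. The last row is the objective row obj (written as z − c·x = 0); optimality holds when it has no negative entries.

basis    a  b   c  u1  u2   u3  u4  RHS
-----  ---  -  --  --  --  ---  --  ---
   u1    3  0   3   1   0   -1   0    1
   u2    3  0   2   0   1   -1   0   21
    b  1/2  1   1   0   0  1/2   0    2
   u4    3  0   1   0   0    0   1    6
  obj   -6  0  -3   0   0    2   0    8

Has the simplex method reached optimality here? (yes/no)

no

The obj-row has a negative entry -6 in column a, so it is not optimal.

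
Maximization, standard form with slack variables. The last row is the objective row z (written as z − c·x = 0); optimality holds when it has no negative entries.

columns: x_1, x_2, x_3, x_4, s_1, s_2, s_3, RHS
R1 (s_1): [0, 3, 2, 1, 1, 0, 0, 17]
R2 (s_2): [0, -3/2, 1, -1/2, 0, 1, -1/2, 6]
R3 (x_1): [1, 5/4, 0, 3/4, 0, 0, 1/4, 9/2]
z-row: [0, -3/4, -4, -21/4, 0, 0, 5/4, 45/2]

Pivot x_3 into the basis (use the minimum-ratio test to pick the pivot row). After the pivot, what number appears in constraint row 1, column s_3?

1

Ratio test on column x_3 — row 1: 17/2 = 17/2; row 2: 6/1 = 6; row 3: entry 0 ≤ 0. Minimum is 6 at row 2 (s_2 leaves); pivot element 1.
Divide row 2 by 1; eliminate column x_3 from the other rows.
Row 1 update in column s_3: 0 − 2·(-1/2) = 1.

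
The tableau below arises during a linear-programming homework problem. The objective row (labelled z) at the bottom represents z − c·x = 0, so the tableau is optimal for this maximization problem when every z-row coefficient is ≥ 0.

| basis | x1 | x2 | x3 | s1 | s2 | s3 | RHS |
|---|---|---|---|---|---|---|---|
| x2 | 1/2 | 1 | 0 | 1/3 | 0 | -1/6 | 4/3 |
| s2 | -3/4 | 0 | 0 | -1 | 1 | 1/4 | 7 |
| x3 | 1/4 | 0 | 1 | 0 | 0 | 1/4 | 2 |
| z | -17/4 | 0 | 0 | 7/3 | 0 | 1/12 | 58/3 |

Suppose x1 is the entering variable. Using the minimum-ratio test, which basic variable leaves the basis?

Column x1 entries and ratios — x2: (4/3)/(1/2) = 8/3; s2: -3/4 ≤ 0, skip; x3: 2/(1/4) = 8.
Smallest ratio is 8/3 in the row of x2, so x2 leaves.

x2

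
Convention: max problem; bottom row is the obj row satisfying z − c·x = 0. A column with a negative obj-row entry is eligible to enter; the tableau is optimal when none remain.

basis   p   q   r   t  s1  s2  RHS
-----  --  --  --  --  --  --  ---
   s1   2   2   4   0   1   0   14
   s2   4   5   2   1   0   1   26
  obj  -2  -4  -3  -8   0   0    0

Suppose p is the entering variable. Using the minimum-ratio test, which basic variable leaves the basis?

s2

Column p entries and ratios — s1: 14/2 = 7; s2: 26/4 = 13/2.
Smallest ratio is 13/2 in the row of s2, so s2 leaves.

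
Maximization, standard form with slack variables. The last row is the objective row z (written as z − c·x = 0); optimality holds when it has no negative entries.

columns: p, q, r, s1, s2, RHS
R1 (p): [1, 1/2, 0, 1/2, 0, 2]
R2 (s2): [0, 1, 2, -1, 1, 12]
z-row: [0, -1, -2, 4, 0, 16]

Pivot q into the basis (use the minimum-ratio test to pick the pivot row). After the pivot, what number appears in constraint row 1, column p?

2

Ratio test on column q — row 1: 2/(1/2) = 4; row 2: 12/1 = 12. Minimum is 4 at row 1 (p leaves); pivot element 1/2.
Divide row 1 by 1/2; eliminate column q from the other rows.
In the new row 1, the p entry is the old entry divided by the pivot: 1/(1/2) = 2.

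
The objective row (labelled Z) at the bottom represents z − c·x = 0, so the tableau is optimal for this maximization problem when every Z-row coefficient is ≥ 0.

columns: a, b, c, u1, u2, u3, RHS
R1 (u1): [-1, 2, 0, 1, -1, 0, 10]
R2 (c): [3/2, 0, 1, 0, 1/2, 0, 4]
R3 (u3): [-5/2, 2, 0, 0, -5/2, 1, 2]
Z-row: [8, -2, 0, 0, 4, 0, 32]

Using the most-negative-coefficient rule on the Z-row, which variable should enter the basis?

b

Negative Z-row entries: b: -2.
The most negative is -2 in column b, so b enters.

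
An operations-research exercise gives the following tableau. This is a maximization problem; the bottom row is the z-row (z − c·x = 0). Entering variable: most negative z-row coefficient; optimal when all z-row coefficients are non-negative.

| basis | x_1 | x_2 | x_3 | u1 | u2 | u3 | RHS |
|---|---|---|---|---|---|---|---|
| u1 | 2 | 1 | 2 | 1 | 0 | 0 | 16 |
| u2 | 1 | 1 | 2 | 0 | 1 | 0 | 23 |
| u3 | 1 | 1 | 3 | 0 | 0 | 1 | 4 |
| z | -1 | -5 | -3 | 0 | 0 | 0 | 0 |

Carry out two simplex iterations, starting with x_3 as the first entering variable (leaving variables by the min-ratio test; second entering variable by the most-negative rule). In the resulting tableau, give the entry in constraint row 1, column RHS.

Ratio test on column x_3 — row 1: 16/2 = 8; row 2: 23/2 = 23/2; row 3: 4/3 = 4/3. Minimum is 4/3 at row 3 (u3 leaves); pivot element 3.
Divide row 3 by 3; eliminate column x_3 from the other rows.
Second iteration: most negative z-row entry is -4 in column x_2, so x_2 enters.
Ratio test on column x_2 — row 1: (40/3)/(1/3) = 40; row 2: (61/3)/(1/3) = 61; row 3: (4/3)/(1/3) = 4. Minimum is 4 at row 3 (x_3 leaves); pivot element 1/3.
Divide row 3 by 1/3; eliminate column x_2 from the other rows.
After both pivots, the entry at constraint row 1, column RHS is 12.

12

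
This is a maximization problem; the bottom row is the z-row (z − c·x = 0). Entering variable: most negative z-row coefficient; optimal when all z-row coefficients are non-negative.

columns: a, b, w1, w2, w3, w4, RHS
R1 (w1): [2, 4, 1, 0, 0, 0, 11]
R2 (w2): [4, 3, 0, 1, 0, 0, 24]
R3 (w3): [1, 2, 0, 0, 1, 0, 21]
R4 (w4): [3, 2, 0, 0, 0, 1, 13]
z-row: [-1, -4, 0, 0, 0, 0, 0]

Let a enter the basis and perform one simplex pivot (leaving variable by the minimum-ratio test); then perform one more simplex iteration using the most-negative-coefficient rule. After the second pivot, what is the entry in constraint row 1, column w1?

Ratio test on column a — row 1: 11/2 = 11/2; row 2: 24/4 = 6; row 3: 21/1 = 21; row 4: 13/3 = 13/3. Minimum is 13/3 at row 4 (w4 leaves); pivot element 3.
Divide row 4 by 3; eliminate column a from the other rows.
Second iteration: most negative z-row entry is -10/3 in column b, so b enters.
Ratio test on column b — row 1: (7/3)/(8/3) = 7/8; row 2: (20/3)/(1/3) = 20; row 3: (50/3)/(4/3) = 25/2; row 4: (13/3)/(2/3) = 13/2. Minimum is 7/8 at row 1 (w1 leaves); pivot element 8/3.
Divide row 1 by 8/3; eliminate column b from the other rows.
After both pivots, the entry at constraint row 1, column w1 is 3/8.

3/8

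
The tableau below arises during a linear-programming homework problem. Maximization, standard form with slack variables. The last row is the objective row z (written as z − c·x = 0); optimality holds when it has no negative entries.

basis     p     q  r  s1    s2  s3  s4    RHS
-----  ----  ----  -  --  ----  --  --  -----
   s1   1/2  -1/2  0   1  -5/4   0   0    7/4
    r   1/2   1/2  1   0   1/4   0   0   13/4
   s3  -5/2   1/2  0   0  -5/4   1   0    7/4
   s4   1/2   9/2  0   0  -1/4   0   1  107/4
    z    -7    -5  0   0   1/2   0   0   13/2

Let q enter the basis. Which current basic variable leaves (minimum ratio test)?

s3

Column q entries and ratios — s1: -1/2 ≤ 0, skip; r: (13/4)/(1/2) = 13/2; s3: (7/4)/(1/2) = 7/2; s4: (107/4)/(9/2) = 107/18.
Smallest ratio is 7/2 in the row of s3, so s3 leaves.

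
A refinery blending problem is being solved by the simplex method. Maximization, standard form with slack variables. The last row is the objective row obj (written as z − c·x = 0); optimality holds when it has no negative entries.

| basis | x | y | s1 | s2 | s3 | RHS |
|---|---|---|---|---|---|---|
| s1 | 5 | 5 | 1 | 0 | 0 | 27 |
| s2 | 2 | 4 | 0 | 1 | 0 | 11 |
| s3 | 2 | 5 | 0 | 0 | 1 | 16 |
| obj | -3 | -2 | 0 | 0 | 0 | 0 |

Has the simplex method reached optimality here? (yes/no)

no

The obj-row has a negative entry -3 in column x, so it is not optimal.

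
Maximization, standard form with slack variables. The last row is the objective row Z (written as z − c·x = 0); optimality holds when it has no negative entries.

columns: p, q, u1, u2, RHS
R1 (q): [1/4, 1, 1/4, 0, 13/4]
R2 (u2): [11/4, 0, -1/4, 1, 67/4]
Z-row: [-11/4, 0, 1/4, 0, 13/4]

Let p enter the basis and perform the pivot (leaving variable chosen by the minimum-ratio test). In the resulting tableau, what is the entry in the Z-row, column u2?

Ratio test on column p — row 1: (13/4)/(1/4) = 13; row 2: (67/4)/(11/4) = 67/11. Minimum is 67/11 at row 2 (u2 leaves); pivot element 11/4.
Divide row 2 by 11/4; eliminate column p from the other rows.
Z-row update in column u2: 0 − (-11/4)·(4/11) = 1.

1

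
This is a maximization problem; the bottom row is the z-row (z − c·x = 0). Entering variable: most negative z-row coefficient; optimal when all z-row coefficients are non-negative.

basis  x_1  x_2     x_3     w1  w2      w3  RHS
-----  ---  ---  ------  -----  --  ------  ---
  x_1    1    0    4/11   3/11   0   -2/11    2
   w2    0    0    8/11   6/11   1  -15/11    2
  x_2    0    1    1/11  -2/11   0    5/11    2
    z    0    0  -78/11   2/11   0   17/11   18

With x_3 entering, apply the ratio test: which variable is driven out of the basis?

w2

Column x_3 entries and ratios — x_1: 2/(4/11) = 11/2; w2: 2/(8/11) = 11/4; x_2: 2/(1/11) = 22.
Smallest ratio is 11/4 in the row of w2, so w2 leaves.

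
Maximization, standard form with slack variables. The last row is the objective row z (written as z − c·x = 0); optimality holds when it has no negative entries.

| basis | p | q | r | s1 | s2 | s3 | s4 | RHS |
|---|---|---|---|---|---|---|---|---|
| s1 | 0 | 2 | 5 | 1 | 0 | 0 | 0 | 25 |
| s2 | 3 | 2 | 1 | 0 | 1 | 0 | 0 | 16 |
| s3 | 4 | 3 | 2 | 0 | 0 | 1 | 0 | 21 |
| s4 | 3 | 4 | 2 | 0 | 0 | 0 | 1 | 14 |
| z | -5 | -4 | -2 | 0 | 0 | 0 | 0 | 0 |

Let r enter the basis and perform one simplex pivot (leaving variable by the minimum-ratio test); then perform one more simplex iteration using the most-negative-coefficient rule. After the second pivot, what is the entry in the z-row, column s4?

Ratio test on column r — row 1: 25/5 = 5; row 2: 16/1 = 16; row 3: 21/2 = 21/2; row 4: 14/2 = 7. Minimum is 5 at row 1 (s1 leaves); pivot element 5.
Divide row 1 by 5; eliminate column r from the other rows.
Second iteration: most negative z-row entry is -5 in column p, so p enters.
Ratio test on column p — row 1: entry 0 ≤ 0; row 2: 11/3 = 11/3; row 3: 11/4 = 11/4; row 4: 4/3 = 4/3. Minimum is 4/3 at row 4 (s4 leaves); pivot element 3.
Divide row 4 by 3; eliminate column p from the other rows.
After both pivots, the entry at the z-row, column s4 is 5/3.

5/3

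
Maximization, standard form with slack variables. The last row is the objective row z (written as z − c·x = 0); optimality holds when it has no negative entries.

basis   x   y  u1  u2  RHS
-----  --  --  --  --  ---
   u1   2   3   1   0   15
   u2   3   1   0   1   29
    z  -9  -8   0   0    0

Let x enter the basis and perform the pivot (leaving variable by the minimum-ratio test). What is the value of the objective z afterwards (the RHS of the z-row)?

Ratio test on column x — row 1: 15/2 = 15/2; row 2: 29/3 = 29/3. Minimum is 15/2 at row 1 (u1 leaves); pivot element 2.
Pivot on row 1; the z-row RHS becomes 0 − (-9)·(15/2) = 135/2.

135/2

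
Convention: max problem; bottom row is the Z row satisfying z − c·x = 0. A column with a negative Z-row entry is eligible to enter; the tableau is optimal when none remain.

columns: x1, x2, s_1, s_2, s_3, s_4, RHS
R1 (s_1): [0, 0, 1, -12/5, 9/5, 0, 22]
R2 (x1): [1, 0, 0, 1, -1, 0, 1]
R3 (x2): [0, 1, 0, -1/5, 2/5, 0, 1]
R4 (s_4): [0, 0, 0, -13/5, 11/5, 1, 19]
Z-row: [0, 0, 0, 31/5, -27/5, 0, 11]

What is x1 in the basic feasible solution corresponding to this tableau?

x1 is basic (row 2); its value is the RHS of that row, 1.

1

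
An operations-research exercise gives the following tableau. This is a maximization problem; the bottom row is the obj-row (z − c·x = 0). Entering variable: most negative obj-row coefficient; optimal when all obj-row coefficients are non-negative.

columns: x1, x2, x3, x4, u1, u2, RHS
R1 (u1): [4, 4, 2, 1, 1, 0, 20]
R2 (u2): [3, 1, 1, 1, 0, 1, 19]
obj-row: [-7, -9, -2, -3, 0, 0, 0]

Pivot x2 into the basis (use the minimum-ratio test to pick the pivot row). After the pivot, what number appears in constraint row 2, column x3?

1/2

Ratio test on column x2 — row 1: 20/4 = 5; row 2: 19/1 = 19. Minimum is 5 at row 1 (u1 leaves); pivot element 4.
Divide row 1 by 4; eliminate column x2 from the other rows.
Row 2 update in column x3: 1 − 1·(1/2) = 1/2.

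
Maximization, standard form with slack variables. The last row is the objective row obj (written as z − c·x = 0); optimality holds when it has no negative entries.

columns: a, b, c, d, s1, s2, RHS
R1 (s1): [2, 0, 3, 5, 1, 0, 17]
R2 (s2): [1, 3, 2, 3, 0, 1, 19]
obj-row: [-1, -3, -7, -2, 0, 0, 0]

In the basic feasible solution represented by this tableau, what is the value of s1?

17

s1 is basic (row 1); its value is the RHS of that row, 17.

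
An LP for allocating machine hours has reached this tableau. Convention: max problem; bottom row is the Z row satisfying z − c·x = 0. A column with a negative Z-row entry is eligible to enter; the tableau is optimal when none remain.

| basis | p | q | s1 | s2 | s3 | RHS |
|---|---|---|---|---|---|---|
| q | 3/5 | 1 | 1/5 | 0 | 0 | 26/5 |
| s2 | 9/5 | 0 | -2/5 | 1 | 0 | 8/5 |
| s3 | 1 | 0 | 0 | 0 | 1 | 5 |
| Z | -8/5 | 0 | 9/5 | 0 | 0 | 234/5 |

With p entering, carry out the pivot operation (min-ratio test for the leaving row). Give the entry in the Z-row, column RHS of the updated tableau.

434/9

Ratio test on column p — row 1: (26/5)/(3/5) = 26/3; row 2: (8/5)/(9/5) = 8/9; row 3: 5/1 = 5. Minimum is 8/9 at row 2 (s2 leaves); pivot element 9/5.
Divide row 2 by 9/5; eliminate column p from the other rows.
Z-row update in column RHS: 234/5 − (-8/5)·(8/9) = 434/9.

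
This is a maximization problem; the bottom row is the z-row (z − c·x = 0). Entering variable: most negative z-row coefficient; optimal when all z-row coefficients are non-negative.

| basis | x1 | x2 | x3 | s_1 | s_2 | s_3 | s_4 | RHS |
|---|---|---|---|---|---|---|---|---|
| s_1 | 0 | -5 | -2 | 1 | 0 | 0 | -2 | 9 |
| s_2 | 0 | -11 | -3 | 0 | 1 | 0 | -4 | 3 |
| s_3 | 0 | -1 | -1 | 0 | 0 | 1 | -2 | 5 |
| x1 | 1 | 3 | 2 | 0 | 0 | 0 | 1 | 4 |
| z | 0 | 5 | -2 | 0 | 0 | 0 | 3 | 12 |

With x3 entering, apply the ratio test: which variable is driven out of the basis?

x1

Column x3 entries and ratios — s_1: -2 ≤ 0, skip; s_2: -3 ≤ 0, skip; s_3: -1 ≤ 0, skip; x1: 4/2 = 2.
Smallest ratio is 2 in the row of x1, so x1 leaves.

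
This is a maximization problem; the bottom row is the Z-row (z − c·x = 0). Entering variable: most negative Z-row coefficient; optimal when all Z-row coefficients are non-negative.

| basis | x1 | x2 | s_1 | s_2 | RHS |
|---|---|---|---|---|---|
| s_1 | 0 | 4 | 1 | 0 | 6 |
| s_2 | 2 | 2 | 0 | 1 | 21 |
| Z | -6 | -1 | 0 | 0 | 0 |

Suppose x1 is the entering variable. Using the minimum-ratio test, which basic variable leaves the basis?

s_2

Column x1 entries and ratios — s_1: 0 ≤ 0, skip; s_2: 21/2 = 21/2.
Smallest ratio is 21/2 in the row of s_2, so s_2 leaves.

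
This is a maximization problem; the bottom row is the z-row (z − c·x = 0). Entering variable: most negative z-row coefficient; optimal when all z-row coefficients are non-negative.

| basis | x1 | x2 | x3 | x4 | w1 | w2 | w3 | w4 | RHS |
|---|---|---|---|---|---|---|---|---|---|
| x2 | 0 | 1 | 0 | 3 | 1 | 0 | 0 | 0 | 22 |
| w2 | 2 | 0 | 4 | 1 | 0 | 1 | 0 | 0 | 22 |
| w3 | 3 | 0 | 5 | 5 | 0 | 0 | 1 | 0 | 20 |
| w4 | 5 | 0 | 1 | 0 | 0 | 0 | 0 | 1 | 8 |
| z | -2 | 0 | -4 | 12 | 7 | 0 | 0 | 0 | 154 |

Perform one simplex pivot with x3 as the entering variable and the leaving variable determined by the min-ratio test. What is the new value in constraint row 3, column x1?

3/5

Ratio test on column x3 — row 1: entry 0 ≤ 0; row 2: 22/4 = 11/2; row 3: 20/5 = 4; row 4: 8/1 = 8. Minimum is 4 at row 3 (w3 leaves); pivot element 5.
Divide row 3 by 5; eliminate column x3 from the other rows.
In the new row 3, the x1 entry is the old entry divided by the pivot: 3/5 = 3/5.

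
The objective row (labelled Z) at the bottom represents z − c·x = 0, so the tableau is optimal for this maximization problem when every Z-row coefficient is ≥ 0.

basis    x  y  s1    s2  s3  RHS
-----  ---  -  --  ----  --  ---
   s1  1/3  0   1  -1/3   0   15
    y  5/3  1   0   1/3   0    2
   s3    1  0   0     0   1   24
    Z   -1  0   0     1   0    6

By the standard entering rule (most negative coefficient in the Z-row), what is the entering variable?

Negative Z-row entries: x: -1.
The most negative is -1 in column x, so x enters.

x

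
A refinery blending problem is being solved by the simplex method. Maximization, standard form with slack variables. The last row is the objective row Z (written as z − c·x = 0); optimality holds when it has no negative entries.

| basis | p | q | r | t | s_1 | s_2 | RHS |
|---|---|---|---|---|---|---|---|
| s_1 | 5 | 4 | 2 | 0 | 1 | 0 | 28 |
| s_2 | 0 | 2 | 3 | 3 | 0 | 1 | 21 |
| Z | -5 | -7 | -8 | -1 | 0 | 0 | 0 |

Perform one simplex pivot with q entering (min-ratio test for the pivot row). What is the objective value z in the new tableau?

Ratio test on column q — row 1: 28/4 = 7; row 2: 21/2 = 21/2. Minimum is 7 at row 1 (s_1 leaves); pivot element 4.
Pivot on row 1; the Z-row RHS becomes 0 − (-7)·7 = 49.

49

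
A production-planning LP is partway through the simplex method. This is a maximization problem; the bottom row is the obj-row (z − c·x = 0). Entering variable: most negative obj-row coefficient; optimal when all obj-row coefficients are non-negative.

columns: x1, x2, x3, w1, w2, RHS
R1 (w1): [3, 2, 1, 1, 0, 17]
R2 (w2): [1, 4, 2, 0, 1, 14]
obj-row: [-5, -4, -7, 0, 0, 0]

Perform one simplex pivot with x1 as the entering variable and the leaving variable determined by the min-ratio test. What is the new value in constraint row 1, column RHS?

17/3

Ratio test on column x1 — row 1: 17/3 = 17/3; row 2: 14/1 = 14. Minimum is 17/3 at row 1 (w1 leaves); pivot element 3.
Divide row 1 by 3; eliminate column x1 from the other rows.
In the new row 1, the RHS entry is the old entry divided by the pivot: 17/3 = 17/3.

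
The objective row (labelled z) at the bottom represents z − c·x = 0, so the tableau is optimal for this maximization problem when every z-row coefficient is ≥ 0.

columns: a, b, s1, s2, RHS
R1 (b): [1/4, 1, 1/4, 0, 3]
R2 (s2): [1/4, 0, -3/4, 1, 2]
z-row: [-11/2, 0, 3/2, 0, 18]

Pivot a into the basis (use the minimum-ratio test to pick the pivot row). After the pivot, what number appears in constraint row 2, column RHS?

Ratio test on column a — row 1: 3/(1/4) = 12; row 2: 2/(1/4) = 8. Minimum is 8 at row 2 (s2 leaves); pivot element 1/4.
Divide row 2 by 1/4; eliminate column a from the other rows.
In the new row 2, the RHS entry is the old entry divided by the pivot: 2/(1/4) = 8.

8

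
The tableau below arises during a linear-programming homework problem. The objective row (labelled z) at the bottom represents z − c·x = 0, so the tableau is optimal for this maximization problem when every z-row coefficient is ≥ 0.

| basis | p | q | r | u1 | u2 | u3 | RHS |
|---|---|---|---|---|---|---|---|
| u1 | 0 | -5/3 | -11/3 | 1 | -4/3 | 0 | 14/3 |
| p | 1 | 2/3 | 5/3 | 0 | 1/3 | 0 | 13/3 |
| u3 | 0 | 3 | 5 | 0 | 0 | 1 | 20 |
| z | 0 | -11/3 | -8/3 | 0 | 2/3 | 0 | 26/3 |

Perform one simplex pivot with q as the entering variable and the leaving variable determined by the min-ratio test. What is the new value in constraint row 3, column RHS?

Ratio test on column q — row 1: entry -5/3 ≤ 0; row 2: (13/3)/(2/3) = 13/2; row 3: 20/3 = 20/3. Minimum is 13/2 at row 2 (p leaves); pivot element 2/3.
Divide row 2 by 2/3; eliminate column q from the other rows.
Row 3 update in column RHS: 20 − 3·(13/2) = 1/2.

1/2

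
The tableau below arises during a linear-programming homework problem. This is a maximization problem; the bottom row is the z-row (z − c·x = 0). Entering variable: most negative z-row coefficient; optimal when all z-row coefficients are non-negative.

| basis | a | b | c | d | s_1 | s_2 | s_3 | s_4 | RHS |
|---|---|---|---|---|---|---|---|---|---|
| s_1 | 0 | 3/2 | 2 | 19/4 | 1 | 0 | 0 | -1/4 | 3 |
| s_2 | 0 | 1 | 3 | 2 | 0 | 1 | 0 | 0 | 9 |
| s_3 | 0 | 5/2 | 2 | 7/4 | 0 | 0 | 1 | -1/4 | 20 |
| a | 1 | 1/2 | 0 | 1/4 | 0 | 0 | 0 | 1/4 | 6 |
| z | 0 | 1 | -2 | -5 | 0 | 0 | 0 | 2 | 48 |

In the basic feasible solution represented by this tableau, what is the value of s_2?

s_2 is basic (row 2); its value is the RHS of that row, 9.

9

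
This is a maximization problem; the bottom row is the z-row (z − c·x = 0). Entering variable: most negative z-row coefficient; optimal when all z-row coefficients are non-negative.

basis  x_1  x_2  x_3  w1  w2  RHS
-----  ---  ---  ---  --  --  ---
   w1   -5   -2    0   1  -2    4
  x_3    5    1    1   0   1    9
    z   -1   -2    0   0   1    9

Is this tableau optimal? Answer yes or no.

The z-row has a negative entry -2 in column x_2, so it is not optimal.

no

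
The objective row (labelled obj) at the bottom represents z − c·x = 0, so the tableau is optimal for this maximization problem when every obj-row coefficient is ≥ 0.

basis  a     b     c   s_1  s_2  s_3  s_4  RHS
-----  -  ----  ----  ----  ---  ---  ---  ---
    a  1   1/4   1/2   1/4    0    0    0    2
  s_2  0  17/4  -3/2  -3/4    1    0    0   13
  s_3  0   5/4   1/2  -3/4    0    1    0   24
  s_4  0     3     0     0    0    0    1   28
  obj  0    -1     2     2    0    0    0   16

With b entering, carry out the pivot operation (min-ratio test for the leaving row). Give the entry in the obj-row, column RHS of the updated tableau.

Ratio test on column b — row 1: 2/(1/4) = 8; row 2: 13/(17/4) = 52/17; row 3: 24/(5/4) = 96/5; row 4: 28/3 = 28/3. Minimum is 52/17 at row 2 (s_2 leaves); pivot element 17/4.
Divide row 2 by 17/4; eliminate column b from the other rows.
obj-row update in column RHS: 16 − (-1)·(52/17) = 324/17.

324/17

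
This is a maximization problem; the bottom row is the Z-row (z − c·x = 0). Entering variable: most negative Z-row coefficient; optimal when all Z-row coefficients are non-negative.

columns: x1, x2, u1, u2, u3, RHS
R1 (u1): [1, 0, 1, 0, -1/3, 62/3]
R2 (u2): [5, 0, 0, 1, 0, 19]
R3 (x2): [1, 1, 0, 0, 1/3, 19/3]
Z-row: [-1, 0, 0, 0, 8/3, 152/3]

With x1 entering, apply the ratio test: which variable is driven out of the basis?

u2

Column x1 entries and ratios — u1: (62/3)/1 = 62/3; u2: 19/5 = 19/5; x2: (19/3)/1 = 19/3.
Smallest ratio is 19/5 in the row of u2, so u2 leaves.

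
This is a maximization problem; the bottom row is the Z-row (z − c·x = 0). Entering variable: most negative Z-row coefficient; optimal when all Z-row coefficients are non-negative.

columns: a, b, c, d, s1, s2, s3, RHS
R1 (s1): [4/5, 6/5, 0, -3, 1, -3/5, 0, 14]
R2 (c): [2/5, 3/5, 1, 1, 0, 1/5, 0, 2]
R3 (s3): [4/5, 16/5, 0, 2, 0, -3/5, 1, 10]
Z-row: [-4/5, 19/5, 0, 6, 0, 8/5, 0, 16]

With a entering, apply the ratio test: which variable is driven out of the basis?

Column a entries and ratios — s1: 14/(4/5) = 35/2; c: 2/(2/5) = 5; s3: 10/(4/5) = 25/2.
Smallest ratio is 5 in the row of c, so c leaves.

c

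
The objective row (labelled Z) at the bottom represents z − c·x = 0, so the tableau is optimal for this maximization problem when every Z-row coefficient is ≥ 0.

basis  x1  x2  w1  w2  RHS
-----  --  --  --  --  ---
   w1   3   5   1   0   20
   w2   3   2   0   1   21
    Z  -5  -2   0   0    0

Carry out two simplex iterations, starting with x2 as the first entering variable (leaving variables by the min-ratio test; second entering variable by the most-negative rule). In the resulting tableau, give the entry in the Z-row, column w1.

5/3

Ratio test on column x2 — row 1: 20/5 = 4; row 2: 21/2 = 21/2. Minimum is 4 at row 1 (w1 leaves); pivot element 5.
Divide row 1 by 5; eliminate column x2 from the other rows.
Second iteration: most negative Z-row entry is -19/5 in column x1, so x1 enters.
Ratio test on column x1 — row 1: 4/(3/5) = 20/3; row 2: 13/(9/5) = 65/9. Minimum is 20/3 at row 1 (x2 leaves); pivot element 3/5.
Divide row 1 by 3/5; eliminate column x1 from the other rows.
After both pivots, the entry at the Z-row, column w1 is 5/3.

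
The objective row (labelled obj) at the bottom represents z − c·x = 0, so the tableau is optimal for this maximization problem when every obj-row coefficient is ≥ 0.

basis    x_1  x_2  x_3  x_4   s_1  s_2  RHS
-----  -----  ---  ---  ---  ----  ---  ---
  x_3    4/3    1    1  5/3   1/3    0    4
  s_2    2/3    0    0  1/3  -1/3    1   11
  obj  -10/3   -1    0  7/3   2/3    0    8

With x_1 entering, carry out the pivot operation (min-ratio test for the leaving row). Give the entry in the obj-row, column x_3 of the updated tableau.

Ratio test on column x_1 — row 1: 4/(4/3) = 3; row 2: 11/(2/3) = 33/2. Minimum is 3 at row 1 (x_3 leaves); pivot element 4/3.
Divide row 1 by 4/3; eliminate column x_1 from the other rows.
obj-row update in column x_3: 0 − (-10/3)·(3/4) = 5/2.

5/2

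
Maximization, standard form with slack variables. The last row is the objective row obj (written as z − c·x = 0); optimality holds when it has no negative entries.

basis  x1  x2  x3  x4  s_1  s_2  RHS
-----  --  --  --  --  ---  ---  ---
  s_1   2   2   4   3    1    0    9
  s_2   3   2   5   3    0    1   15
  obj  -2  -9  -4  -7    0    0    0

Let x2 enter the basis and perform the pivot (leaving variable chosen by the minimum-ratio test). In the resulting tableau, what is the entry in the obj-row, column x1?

7

Ratio test on column x2 — row 1: 9/2 = 9/2; row 2: 15/2 = 15/2. Minimum is 9/2 at row 1 (s_1 leaves); pivot element 2.
Divide row 1 by 2; eliminate column x2 from the other rows.
obj-row update in column x1: -2 − (-9)·1 = 7.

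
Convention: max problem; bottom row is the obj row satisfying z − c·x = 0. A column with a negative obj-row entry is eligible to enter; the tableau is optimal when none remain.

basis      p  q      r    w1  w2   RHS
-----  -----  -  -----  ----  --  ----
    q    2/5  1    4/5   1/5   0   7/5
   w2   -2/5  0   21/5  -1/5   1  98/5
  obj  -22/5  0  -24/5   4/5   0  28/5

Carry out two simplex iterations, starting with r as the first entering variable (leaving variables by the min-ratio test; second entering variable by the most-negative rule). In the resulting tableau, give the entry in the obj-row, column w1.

Ratio test on column r — row 1: (7/5)/(4/5) = 7/4; row 2: (98/5)/(21/5) = 14/3. Minimum is 7/4 at row 1 (q leaves); pivot element 4/5.
Divide row 1 by 4/5; eliminate column r from the other rows.
Second iteration: most negative obj-row entry is -2 in column p, so p enters.
Ratio test on column p — row 1: (7/4)/(1/2) = 7/2; row 2: entry -5/2 ≤ 0. Minimum is 7/2 at row 1 (r leaves); pivot element 1/2.
Divide row 1 by 1/2; eliminate column p from the other rows.
After both pivots, the entry at the obj-row, column w1 is 3.

3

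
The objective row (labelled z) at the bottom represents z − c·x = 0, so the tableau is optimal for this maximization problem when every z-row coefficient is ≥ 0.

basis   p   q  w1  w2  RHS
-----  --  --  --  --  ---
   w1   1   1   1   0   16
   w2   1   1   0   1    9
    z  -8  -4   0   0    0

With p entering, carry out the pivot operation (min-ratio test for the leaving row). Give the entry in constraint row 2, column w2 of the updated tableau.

1

Ratio test on column p — row 1: 16/1 = 16; row 2: 9/1 = 9. Minimum is 9 at row 2 (w2 leaves); pivot element 1.
Divide row 2 by 1; eliminate column p from the other rows.
In the new row 2, the w2 entry is the old entry divided by the pivot: 1/1 = 1.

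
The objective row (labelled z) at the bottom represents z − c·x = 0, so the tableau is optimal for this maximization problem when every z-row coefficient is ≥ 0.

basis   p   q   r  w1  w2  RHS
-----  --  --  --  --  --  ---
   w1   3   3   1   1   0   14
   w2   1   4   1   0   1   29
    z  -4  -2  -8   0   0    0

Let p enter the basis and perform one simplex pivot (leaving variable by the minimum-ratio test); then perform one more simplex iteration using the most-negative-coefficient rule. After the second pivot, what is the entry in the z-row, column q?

Ratio test on column p — row 1: 14/3 = 14/3; row 2: 29/1 = 29. Minimum is 14/3 at row 1 (w1 leaves); pivot element 3.
Divide row 1 by 3; eliminate column p from the other rows.
Second iteration: most negative z-row entry is -20/3 in column r, so r enters.
Ratio test on column r — row 1: (14/3)/(1/3) = 14; row 2: (73/3)/(2/3) = 73/2. Minimum is 14 at row 1 (p leaves); pivot element 1/3.
Divide row 1 by 1/3; eliminate column r from the other rows.
After both pivots, the entry at the z-row, column q is 22.

22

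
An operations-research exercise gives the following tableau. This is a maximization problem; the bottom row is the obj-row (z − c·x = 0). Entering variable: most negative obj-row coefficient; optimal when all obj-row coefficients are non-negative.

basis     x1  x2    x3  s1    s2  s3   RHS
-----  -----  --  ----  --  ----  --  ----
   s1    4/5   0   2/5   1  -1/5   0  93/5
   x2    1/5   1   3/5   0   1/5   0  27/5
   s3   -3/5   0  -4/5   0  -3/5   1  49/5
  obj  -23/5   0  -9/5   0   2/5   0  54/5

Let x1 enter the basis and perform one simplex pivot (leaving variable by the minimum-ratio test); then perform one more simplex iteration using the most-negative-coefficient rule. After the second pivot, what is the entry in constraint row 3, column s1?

Ratio test on column x1 — row 1: (93/5)/(4/5) = 93/4; row 2: (27/5)/(1/5) = 27; row 3: entry -3/5 ≤ 0. Minimum is 93/4 at row 1 (s1 leaves); pivot element 4/5.
Divide row 1 by 4/5; eliminate column x1 from the other rows.
Second iteration: most negative obj-row entry is -3/4 in column s2, so s2 enters.
Ratio test on column s2 — row 1: entry -1/4 ≤ 0; row 2: (3/4)/(1/4) = 3; row 3: entry -3/4 ≤ 0. Minimum is 3 at row 2 (x2 leaves); pivot element 1/4.
Divide row 2 by 1/4; eliminate column s2 from the other rows.
After both pivots, the entry at constraint row 3, column s1 is 0.

0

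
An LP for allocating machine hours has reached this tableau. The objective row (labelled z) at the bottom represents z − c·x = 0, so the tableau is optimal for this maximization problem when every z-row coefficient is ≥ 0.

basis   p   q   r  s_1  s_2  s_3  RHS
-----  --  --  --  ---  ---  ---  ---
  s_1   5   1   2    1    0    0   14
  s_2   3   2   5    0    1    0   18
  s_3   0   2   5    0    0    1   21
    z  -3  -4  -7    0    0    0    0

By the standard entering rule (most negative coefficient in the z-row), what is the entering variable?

r

Negative z-row entries: p: -3, q: -4, r: -7.
The most negative is -7 in column r, so r enters.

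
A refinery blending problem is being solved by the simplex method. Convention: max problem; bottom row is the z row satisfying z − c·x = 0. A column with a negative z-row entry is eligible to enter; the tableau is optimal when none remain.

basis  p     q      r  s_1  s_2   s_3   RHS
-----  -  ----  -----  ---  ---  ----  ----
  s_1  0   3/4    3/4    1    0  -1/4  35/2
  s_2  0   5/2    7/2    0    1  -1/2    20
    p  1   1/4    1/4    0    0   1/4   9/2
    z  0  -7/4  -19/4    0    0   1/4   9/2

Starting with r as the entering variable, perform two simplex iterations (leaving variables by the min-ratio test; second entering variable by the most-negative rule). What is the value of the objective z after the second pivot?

145/4

Ratio test on column r — row 1: (35/2)/(3/4) = 70/3; row 2: 20/(7/2) = 40/7; row 3: (9/2)/(1/4) = 18. Minimum is 40/7 at row 2 (s_2 leaves); pivot element 7/2.
Pivot on row 2; the z-row RHS becomes 9/2 − (-19/4)·(40/7) = 443/14.
Next entering variable (most negative z-row entry -3/7): s_3.
Ratio test on column s_3 — row 1: entry -1/7 ≤ 0; row 2: entry -1/7 ≤ 0; row 3: (43/14)/(2/7) = 43/4. Minimum is 43/4 at row 3 (p leaves); pivot element 2/7.
After the second pivot the z-row RHS is 443/14 − (-3/7)·(43/4) = 145/4.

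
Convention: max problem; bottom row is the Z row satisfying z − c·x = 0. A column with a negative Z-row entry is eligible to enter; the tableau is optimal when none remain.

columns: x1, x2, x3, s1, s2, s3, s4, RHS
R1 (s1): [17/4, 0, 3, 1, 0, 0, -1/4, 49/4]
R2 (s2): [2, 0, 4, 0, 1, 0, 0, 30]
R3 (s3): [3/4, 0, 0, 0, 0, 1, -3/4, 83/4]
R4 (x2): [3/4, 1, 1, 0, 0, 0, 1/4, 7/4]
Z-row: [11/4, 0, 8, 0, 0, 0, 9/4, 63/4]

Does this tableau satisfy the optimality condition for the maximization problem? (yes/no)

Every Z-row coefficient is ≥ 0, so the tableau is optimal.

yes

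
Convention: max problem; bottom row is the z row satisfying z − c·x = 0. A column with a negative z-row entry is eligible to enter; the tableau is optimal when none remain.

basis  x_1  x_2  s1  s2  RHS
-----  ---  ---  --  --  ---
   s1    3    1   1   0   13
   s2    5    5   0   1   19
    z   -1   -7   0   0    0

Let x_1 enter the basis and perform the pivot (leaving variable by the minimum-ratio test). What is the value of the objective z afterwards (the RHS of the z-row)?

Ratio test on column x_1 — row 1: 13/3 = 13/3; row 2: 19/5 = 19/5. Minimum is 19/5 at row 2 (s2 leaves); pivot element 5.
Pivot on row 2; the z-row RHS becomes 0 − (-1)·(19/5) = 19/5.

19/5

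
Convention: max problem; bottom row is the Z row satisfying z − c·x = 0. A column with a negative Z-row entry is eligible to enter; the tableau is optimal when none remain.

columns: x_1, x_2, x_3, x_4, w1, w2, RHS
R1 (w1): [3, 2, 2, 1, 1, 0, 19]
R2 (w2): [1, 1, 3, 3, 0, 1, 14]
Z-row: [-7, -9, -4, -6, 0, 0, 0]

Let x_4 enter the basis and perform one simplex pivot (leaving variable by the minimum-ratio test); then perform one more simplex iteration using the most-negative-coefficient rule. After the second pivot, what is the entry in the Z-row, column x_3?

31/5

Ratio test on column x_4 — row 1: 19/1 = 19; row 2: 14/3 = 14/3. Minimum is 14/3 at row 2 (w2 leaves); pivot element 3.
Divide row 2 by 3; eliminate column x_4 from the other rows.
Second iteration: most negative Z-row entry is -7 in column x_2, so x_2 enters.
Ratio test on column x_2 — row 1: (43/3)/(5/3) = 43/5; row 2: (14/3)/(1/3) = 14. Minimum is 43/5 at row 1 (w1 leaves); pivot element 5/3.
Divide row 1 by 5/3; eliminate column x_2 from the other rows.
After both pivots, the entry at the Z-row, column x_3 is 31/5.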